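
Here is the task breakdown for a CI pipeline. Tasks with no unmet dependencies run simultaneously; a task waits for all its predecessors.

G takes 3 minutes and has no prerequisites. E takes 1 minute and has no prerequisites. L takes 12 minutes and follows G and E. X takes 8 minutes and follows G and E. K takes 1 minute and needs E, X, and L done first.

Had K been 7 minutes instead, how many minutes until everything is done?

The binding path is G→L→K = 3+12+1 = 16; finish at 16 minutes.
Since K is critical, the +6 change carries straight to that chain (now 22 minutes).
No other chain overtakes it, so the finish is 22 minutes.

22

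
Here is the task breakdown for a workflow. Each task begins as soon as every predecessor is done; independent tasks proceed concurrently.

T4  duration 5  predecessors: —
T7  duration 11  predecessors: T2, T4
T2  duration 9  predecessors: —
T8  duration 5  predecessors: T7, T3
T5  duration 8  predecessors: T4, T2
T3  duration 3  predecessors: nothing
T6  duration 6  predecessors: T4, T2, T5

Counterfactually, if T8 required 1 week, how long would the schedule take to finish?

23

Critical path before the change: T2→T7→T8 = 9+11+5 = 25 giving 25 weeks.
Since T8 is critical, the -4 change carries straight to that chain (now 21 weeks).
The binding chain switches to T2→T5→T6 = 9+8+6 = 23; finish 23 weeks.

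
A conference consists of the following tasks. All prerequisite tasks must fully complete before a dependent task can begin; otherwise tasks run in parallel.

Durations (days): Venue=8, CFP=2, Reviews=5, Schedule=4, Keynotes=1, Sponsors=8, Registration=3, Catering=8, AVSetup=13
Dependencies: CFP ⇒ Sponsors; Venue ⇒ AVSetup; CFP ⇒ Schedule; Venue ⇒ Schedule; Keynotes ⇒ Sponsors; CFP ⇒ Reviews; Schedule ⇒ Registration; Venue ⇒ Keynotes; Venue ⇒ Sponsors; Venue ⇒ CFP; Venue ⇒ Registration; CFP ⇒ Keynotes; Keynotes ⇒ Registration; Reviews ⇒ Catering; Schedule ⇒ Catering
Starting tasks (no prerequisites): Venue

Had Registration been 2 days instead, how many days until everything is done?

Actual critical path: Venue→CFP→Reviews→Catering = 8+2+5+8 = 23 ⇒ 23 days.
The longest path through Registration is only 17 days, so Registration has float 6.
The critical path is still Venue→CFP→Reviews→Catering; finish is now 23 days.

23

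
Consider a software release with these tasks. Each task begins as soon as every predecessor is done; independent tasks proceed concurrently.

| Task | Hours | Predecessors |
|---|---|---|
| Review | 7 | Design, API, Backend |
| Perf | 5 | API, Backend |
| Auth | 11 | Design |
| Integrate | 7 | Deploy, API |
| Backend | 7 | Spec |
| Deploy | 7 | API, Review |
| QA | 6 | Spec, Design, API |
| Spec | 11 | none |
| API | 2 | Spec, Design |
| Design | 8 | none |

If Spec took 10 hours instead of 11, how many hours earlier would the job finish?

As given, the longest chain is Spec→Backend→Review→Deploy→Integrate = 11+7+7+7+7 = 39, so the finish is 39 hours.
Since Spec is critical, the -1 change carries straight to that chain (now 38 hours).
That remains the longest chain; total 38 hours.
Change in finish: 38 − 39 = -1 hours.

1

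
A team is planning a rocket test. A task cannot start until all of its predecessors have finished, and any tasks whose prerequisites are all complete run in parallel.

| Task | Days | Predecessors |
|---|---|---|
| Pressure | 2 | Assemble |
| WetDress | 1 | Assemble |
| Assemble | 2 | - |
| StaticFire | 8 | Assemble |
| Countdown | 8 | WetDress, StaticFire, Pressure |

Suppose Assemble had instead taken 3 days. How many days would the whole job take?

19

As given, the longest chain is Assemble→StaticFire→Countdown = 2+8+8 = 18, so the finish is 18 days.
Since Assemble is critical, the +1 change carries straight to that chain (now 19 days).
That remains the longest chain; total 19 days.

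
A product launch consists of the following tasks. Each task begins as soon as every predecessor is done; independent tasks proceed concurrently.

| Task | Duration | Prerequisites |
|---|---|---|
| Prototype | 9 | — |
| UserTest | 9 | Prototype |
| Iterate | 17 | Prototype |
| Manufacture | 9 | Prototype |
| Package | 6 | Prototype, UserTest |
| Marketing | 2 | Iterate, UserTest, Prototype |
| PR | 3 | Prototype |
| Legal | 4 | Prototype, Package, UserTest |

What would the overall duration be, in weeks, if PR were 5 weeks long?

Critical path before the change: Prototype→UserTest→Package→Legal = 9+9+6+4 = 28 giving 28 weeks.
The longest path through PR is only 12 weeks, so PR has float 16.
No other chain overtakes it, so the finish is 28 weeks.

28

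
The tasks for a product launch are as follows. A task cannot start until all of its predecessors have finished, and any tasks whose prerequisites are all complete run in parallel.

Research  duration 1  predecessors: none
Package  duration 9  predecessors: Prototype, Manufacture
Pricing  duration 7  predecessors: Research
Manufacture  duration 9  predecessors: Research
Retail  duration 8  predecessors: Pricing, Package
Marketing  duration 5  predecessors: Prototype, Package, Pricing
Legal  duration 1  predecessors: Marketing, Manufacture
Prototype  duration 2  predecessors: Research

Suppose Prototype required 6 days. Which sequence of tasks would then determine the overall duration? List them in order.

The binding path is Research→Manufacture→Package→Retail = 1+9+9+8 = 27; finish at 27 days.
Prototype is off the critical path — its longest chain is 20 days, giving 7 of slack.
The critical path is still Research→Manufacture→Package→Retail; finish is now 27 days.

Research, Manufacture, Package, Retail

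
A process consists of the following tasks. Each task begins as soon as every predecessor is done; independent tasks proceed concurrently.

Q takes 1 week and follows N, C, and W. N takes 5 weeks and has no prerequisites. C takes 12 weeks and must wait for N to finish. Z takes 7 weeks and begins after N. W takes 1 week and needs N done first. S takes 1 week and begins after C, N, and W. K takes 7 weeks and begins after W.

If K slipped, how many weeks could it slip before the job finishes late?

5

N→C→S = 5+12+1 = 18 sets the makespan at 18 weeks.
The longest chain containing K totals 13 weeks.
Float = 18 − 13 = 5.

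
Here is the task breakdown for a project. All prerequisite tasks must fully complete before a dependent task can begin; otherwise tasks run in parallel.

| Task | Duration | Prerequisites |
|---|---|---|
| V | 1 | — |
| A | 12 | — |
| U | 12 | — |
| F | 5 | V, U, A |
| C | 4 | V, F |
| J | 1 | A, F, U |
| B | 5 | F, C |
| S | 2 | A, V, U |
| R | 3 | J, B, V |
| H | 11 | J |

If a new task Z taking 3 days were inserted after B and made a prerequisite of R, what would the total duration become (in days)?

Originally the project takes 29 days.
With Z inserted, R now waits for max(J, B, V, Z).
New critical path: A→F→C→B→Z→R = 12+5+4+5+3+3 = 32 ⇒ 32 days.

32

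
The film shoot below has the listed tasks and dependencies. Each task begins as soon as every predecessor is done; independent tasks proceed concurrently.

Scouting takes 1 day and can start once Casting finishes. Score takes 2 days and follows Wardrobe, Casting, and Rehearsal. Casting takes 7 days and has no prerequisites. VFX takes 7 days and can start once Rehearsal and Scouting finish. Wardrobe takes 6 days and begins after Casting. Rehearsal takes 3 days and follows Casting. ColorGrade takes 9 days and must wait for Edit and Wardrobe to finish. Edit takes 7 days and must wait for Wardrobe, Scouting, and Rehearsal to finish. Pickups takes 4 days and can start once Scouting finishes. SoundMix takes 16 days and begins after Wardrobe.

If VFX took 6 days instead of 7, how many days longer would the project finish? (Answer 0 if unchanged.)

Baseline: Casting→Wardrobe→Edit→ColorGrade = 7+6+7+9 = 29 → 29 days.
The longest path through VFX is only 17 days, so VFX has float 12.
No other chain overtakes it, so the finish is 29 days.
Change in finish: 29 − 29 = +0 days.

0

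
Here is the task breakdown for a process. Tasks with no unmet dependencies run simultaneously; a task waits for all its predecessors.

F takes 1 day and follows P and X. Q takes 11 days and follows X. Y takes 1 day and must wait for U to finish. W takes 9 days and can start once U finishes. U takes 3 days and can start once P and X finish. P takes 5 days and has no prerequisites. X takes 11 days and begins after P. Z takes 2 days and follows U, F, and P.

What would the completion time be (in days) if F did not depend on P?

Before: longest chain P→X→U→W = 5+11+3+9 = 28, finish 28.
Dropping P→F doesn't change F's earliest start (16); another predecessor still binds.
After: P→X→U→W = 5+11+3+9 = 28 → 28 days.

28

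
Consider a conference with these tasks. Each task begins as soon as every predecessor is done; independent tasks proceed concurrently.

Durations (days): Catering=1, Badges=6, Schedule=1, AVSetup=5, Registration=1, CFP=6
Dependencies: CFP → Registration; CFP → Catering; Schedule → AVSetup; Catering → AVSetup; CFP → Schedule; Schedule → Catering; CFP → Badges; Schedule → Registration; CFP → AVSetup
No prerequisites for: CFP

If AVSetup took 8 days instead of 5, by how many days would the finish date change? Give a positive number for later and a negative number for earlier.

3

Critical path before the change: CFP→Schedule→Catering→AVSetup = 6+1+1+5 = 13 giving 13 days.
Since AVSetup is critical, the +3 change carries straight to that chain (now 16 days).
That remains the longest chain; total 16 days.
Change in finish: 16 − 13 = +3 days.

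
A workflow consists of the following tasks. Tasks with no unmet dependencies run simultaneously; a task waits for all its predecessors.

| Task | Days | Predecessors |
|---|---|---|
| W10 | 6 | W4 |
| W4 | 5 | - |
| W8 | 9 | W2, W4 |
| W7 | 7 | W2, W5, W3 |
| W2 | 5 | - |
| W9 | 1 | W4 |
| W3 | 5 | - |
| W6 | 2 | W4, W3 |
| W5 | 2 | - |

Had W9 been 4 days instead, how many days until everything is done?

Actual critical path: W2→W8 = 5+9 = 14 ⇒ 14 days.
W9 has 8 days of float (longest path through it is 6).
No other chain overtakes it, so the finish is 14 days.

14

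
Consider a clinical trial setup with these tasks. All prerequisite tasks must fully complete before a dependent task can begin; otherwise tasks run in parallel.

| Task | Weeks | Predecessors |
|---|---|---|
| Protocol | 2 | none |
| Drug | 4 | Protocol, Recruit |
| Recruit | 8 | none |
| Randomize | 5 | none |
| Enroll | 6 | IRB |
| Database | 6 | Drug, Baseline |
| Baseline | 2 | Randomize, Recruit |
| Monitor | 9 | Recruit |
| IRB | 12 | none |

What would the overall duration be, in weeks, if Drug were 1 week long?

18

Baseline: Recruit→Drug→Database = 8+4+6 = 18 → 18 weeks.
Drug is on the critical path; changing it to 1 makes that path 15 weeks.
New critical path: IRB→Enroll = 12+6 = 18 ⇒ 18 weeks.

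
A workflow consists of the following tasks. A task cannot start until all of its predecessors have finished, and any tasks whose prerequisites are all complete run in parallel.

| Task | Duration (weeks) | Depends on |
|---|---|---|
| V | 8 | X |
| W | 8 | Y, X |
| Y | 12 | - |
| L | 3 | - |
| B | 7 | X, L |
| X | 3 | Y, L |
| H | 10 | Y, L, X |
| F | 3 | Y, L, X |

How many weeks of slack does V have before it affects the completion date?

Critical path: Y→X→H = 12+3+10 = 25, so the finish is 25 weeks.
Longest path through V: 23 weeks (earliest finish 23, latest finish 25).
Float = 25 − 23 = 2.

2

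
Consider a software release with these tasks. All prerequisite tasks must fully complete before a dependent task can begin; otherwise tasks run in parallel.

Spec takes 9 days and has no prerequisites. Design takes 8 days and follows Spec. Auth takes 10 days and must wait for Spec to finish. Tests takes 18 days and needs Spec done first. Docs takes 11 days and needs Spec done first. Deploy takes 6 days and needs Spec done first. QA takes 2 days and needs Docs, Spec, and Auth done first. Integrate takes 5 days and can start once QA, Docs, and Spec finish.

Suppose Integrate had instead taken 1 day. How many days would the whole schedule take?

Critical path before the change: Spec→Docs→QA→Integrate = 9+11+2+5 = 27 giving 27 days.
Integrate lies on that path, so at 1 day the path becomes 23 days.
New critical path: Spec→Tests = 9+18 = 27 ⇒ 27 days.

27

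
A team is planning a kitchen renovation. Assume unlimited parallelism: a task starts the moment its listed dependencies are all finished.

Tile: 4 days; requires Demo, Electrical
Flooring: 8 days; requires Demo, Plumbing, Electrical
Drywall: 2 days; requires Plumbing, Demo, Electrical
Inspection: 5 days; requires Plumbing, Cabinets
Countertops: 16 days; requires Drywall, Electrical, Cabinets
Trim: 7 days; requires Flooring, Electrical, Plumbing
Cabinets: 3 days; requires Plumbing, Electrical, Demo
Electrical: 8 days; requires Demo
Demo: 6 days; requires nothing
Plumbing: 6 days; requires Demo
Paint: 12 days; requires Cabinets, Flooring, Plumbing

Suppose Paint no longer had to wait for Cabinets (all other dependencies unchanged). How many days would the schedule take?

Before: longest chain Demo→Electrical→Flooring→Paint = 6+8+8+12 = 34, finish 34.
Dropping Cabinets→Paint doesn't change Paint's earliest start (22); another predecessor still binds.
New critical path: Demo→Electrical→Flooring→Paint = 6+8+8+12 = 34 ⇒ 34 days.

34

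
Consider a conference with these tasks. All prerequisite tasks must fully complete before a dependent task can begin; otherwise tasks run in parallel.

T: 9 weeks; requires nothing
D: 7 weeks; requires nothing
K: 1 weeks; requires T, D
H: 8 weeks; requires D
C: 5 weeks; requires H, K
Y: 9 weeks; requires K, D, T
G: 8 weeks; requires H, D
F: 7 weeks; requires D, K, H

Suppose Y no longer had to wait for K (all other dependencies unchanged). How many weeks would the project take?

23

With the dependency in place, D→H→G = 7+8+8 = 23 sets the finish at 23 weeks.
Without K→Y, Y's earliest start moves from 10 to 9.
After: D→H→G = 7+8+8 = 23 → 23 weeks.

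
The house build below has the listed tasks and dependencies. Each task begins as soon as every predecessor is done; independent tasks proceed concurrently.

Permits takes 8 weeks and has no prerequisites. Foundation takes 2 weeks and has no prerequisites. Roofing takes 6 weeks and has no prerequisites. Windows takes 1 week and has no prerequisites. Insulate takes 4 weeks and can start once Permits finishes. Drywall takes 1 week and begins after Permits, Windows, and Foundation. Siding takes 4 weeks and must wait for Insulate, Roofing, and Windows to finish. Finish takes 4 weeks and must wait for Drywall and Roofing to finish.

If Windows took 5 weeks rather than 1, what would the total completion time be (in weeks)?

Baseline: Permits→Insulate→Siding = 8+4+4 = 16 → 16 weeks.
The longest path through Windows is only 6 weeks, so Windows has float 10.
The critical path is still Permits→Insulate→Siding; finish is now 16 weeks.

16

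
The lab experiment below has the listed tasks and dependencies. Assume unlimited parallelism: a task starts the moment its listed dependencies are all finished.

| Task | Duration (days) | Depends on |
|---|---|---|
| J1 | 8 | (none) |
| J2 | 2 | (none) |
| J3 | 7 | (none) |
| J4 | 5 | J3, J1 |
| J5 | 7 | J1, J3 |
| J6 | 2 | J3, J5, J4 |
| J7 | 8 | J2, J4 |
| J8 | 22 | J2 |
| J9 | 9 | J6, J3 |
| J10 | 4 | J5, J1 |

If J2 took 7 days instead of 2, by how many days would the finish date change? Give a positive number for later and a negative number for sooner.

3

Baseline: J1→J5→J6→J9 = 8+7+2+9 = 26 → 26 days.
J2 has 2 days of float (longest path through it is 24).
The binding chain switches to J2→J8 = 7+22 = 29; finish 29 days.
Change in finish: 29 − 26 = +3 days.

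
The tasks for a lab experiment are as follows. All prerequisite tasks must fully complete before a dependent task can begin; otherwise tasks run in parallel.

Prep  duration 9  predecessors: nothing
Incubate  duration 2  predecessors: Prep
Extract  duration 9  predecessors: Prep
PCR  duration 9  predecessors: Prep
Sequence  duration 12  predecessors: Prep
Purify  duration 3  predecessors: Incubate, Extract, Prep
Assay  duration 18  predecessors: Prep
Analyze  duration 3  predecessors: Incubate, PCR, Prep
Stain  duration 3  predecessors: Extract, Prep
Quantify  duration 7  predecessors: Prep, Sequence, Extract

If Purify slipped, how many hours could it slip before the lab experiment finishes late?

Critical path: Prep→Sequence→Quantify = 9+12+7 = 28, so the finish is 28 hours.
Longest path through Purify: 21 hours (earliest finish 21, latest finish 28).
Slack of Purify = 25 − 18 = 7 hours.

7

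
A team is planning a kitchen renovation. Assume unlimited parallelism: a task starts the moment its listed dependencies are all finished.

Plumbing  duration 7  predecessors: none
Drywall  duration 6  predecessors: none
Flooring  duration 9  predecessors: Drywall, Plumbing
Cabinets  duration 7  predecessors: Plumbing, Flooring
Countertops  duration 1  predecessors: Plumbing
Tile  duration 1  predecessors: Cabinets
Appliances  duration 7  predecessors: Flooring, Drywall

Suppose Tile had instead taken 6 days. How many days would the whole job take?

Actual critical path: Plumbing→Flooring→Cabinets→Tile = 7+9+7+1 = 24 ⇒ 24 days.
Tile is on the critical path; changing it to 6 makes that path 29 days.
That remains the longest chain; total 29 days.

29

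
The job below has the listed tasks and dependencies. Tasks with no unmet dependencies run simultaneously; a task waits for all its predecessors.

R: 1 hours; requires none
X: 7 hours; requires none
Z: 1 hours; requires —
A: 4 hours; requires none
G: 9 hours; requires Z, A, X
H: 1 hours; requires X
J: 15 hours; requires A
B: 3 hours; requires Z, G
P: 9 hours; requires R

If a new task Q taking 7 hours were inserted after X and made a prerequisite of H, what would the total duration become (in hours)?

19

Originally the schedule takes 19 hours.
With Q inserted, H now waits for max(X, Q).
New critical path: X→G→B = 7+9+3 = 19 ⇒ 19 hours.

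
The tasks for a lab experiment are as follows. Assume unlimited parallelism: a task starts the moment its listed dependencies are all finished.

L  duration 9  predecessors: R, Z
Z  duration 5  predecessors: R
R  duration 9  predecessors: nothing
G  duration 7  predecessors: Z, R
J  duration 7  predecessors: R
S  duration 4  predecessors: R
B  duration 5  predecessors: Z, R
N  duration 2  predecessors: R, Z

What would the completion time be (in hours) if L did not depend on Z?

21

Original critical path: R→Z→L = 9+5+9 = 23 ⇒ 23 hours.
Without Z→L, L's earliest start moves from 14 to 9.
New critical path: R→Z→G = 9+5+7 = 21 ⇒ 21 hours.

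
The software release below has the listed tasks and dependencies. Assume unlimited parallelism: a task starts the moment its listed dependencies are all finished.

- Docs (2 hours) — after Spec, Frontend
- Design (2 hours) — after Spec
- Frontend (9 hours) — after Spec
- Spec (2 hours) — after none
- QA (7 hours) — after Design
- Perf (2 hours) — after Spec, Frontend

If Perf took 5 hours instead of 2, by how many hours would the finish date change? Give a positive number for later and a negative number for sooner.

Critical path before the change: Spec→Frontend→Perf = 2+9+2 = 13 giving 13 hours.
Since Perf is critical, the +3 change carries straight to that chain (now 16 hours).
The critical path is still Spec→Frontend→Perf; finish is now 16 hours.
Change in finish: 16 − 13 = +3 hours.

3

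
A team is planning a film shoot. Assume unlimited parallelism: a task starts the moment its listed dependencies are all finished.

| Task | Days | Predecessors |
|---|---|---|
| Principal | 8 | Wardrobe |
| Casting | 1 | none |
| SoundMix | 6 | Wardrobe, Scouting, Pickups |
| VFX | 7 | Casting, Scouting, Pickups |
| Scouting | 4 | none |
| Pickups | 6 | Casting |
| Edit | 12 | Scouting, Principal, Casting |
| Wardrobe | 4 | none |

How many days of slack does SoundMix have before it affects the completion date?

Critical path: Wardrobe→Principal→Edit = 4+8+12 = 24, so the finish is 24 days.
The longest chain containing SoundMix totals 13 days.
So SoundMix can slip 24 − 13 = 11 days.

11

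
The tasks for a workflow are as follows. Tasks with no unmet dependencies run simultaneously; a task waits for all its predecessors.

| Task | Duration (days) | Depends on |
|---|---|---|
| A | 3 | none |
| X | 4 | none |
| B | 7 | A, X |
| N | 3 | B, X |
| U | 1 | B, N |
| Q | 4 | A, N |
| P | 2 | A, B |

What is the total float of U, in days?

3

Critical path: X→B→N→Q = 4+7+3+4 = 18, so the finish is 18 days.
U finishes as early as 15 and must finish by 18.
So U can slip 18 − 15 = 3 days.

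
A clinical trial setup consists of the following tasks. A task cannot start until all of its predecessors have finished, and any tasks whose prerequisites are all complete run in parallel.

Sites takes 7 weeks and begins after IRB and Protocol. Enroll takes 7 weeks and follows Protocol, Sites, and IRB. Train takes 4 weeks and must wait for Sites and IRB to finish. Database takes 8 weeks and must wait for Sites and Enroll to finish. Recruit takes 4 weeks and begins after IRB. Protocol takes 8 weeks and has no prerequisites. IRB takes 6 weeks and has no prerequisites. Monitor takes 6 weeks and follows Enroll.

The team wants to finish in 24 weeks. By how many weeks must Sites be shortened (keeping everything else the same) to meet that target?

6

Current finish: 30 weeks; target: 24.
Sites is on every critical path, so each week cut from Sites cuts the finish by one (this holds down to a finish of 24).
Need 30 − 24 = 6 weeks off Sites → Sites becomes 1 week, finish becomes 24.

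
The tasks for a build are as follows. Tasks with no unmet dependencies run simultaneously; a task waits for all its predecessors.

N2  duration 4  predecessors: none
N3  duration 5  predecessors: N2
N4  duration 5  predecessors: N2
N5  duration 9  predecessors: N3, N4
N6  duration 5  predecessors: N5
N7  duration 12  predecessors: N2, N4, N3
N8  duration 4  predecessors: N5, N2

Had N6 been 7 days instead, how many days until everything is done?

The binding path is N2→N3→N5→N6 = 4+5+9+5 = 23; finish at 23 days.
N6 is on the critical path; changing it to 7 makes that path 25 days.
The critical path is still N2→N3→N5→N6; finish is now 25 days.

25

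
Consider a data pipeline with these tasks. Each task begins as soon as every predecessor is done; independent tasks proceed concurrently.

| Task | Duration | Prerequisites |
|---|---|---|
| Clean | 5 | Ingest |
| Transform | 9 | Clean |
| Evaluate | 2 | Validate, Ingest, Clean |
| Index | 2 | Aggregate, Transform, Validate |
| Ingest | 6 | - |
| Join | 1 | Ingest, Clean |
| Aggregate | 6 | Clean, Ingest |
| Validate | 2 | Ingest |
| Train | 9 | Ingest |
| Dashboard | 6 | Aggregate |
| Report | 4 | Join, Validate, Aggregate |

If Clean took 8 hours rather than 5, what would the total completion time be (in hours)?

As given, the longest chain is Ingest→Clean→Aggregate→Dashboard = 6+5+6+6 = 23, so the finish is 23 hours.
Since Clean is critical, the +3 change carries straight to that chain (now 26 hours).
That remains the longest chain; total 26 hours.

26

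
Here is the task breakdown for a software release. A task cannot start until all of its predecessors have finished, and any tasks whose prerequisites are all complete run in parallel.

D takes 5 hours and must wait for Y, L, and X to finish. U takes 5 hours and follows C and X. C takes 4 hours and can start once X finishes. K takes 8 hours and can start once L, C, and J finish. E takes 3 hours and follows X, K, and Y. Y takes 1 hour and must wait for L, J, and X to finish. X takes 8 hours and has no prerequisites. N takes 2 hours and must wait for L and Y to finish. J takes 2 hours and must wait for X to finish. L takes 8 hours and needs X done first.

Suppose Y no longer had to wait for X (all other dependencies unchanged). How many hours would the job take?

Before: longest chain X→L→K→E = 8+8+8+3 = 27, finish 27.
Dropping X→Y doesn't change Y's earliest start (16); another predecessor still binds.
After: X→L→K→E = 8+8+8+3 = 27 → 27 hours.

27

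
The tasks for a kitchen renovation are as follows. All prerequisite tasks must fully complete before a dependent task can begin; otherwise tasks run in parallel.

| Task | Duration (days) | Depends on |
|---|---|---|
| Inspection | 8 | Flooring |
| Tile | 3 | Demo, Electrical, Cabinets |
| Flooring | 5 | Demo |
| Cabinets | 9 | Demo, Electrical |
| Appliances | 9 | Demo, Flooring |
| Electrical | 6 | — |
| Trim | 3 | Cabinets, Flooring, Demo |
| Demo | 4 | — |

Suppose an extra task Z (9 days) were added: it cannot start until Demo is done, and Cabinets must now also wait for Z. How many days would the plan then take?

Originally the plan takes 18 days.
With Z inserted, Cabinets now waits for max(Demo, Electrical, Z).
New critical path: Demo→Z→Cabinets→Tile = 4+9+9+3 = 25 ⇒ 25 days.

25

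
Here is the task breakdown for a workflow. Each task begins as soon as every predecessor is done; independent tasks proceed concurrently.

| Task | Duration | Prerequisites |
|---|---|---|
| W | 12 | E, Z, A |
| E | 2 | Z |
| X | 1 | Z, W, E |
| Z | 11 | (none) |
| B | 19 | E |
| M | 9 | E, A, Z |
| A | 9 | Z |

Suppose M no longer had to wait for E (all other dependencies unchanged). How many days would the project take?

Original critical path: Z→A→W→X = 11+9+12+1 = 33 ⇒ 33 days.
Dropping E→M doesn't change M's earliest start (20); another predecessor still binds.
After: Z→A→W→X = 11+9+12+1 = 33 → 33 days.

33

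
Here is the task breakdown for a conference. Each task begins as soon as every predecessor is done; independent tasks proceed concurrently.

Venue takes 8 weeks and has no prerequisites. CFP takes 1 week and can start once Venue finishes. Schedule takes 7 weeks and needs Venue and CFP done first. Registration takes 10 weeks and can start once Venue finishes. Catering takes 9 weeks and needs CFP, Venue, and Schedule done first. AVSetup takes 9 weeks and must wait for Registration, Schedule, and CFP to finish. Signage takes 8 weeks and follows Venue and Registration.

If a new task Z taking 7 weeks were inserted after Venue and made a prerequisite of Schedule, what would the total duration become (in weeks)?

31

Originally the plan takes 27 weeks.
With Z inserted, Schedule now waits for max(Venue, CFP, Z).
New critical path: Venue→Z→Schedule→Catering = 8+7+7+9 = 31 ⇒ 31 weeks.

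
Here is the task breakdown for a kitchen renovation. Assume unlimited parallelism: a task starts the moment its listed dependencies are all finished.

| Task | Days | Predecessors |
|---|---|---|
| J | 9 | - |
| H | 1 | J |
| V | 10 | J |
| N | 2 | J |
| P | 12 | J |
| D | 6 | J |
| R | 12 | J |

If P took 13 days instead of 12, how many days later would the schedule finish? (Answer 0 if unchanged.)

As given, the longest chain is J→P = 9+12 = 21, so the finish is 21 days.
P is on the critical path; changing it to 13 makes that path 22 days.
That remains the longest chain; total 22 days.
Change in finish: 22 − 21 = +1 days.

1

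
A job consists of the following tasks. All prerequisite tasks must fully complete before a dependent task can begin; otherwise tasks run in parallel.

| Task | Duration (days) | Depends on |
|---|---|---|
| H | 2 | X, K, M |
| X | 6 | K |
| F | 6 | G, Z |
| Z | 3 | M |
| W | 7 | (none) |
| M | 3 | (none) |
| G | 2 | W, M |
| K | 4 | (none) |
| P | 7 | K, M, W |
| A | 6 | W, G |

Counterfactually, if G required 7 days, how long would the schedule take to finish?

20

Critical path before the change: W→G→F = 7+2+6 = 15 giving 15 days.
G is on the critical path; changing it to 7 makes that path 20 days.
The critical path is still W→G→F; finish is now 20 days.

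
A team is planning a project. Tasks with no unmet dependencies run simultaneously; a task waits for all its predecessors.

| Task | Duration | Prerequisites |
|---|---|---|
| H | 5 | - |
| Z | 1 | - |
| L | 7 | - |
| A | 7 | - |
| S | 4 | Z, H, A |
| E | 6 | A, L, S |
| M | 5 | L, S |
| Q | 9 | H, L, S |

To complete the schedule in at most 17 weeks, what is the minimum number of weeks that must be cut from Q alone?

Current finish: 20 weeks; target: 17.
Q is on every critical path, so each week cut from Q cuts the finish by one (this holds down to a finish of 17).
Need 20 − 17 = 3 weeks off Q → Q becomes 6 weeks, finish becomes 17.

3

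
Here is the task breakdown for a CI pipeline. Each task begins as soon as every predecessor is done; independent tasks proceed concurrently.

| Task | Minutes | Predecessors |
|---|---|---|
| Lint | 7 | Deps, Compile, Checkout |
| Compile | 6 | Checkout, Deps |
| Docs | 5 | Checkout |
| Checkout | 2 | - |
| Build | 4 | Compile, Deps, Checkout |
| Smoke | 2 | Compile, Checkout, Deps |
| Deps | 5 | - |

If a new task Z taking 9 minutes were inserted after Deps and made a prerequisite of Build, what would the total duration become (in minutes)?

18

Originally the schedule takes 18 minutes.
With Z inserted, Build now waits for max(Compile, Deps, Checkout, Z).
New critical path: Deps→Z→Build = 5+9+4 = 18 ⇒ 18 minutes.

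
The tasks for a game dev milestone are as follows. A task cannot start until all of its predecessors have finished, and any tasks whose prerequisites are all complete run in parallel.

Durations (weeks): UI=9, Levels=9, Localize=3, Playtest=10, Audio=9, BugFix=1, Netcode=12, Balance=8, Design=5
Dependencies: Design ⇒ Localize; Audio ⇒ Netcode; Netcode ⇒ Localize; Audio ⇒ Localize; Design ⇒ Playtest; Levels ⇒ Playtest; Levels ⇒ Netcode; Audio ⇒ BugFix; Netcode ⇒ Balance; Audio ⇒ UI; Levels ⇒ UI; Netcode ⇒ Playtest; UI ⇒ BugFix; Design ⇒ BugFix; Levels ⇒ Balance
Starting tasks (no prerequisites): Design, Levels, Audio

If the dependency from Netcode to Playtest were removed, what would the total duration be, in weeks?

With the dependency in place, Levels→Netcode→Playtest = 9+12+10 = 31 sets the finish at 31 weeks.
Without Netcode→Playtest, Playtest's earliest start moves from 21 to 9.
New critical path: Levels→Netcode→Balance = 9+12+8 = 29 ⇒ 29 weeks.

29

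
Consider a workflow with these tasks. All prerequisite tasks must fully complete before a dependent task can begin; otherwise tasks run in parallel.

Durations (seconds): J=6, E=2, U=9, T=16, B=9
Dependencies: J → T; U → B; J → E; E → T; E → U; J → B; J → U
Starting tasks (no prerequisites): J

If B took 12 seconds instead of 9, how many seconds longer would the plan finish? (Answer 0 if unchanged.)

The binding path is J→E→U→B = 6+2+9+9 = 26; finish at 26 seconds.
B is on the critical path; changing it to 12 makes that path 29 seconds.
No other chain overtakes it, so the finish is 29 seconds.
Change in finish: 29 − 26 = +3 seconds.

3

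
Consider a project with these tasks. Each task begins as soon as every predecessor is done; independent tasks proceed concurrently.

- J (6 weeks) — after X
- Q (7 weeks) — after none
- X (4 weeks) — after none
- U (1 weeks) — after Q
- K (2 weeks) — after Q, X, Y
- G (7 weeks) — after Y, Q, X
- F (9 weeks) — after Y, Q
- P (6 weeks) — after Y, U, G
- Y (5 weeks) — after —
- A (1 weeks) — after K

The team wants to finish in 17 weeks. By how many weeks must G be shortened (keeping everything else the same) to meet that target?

3

Current finish: 20 weeks; target: 17.
G is on every critical path, so each week cut from G cuts the finish by one (this holds down to a finish of 16).
Need 20 − 17 = 3 weeks off G → G becomes 4 weeks, finish becomes 17.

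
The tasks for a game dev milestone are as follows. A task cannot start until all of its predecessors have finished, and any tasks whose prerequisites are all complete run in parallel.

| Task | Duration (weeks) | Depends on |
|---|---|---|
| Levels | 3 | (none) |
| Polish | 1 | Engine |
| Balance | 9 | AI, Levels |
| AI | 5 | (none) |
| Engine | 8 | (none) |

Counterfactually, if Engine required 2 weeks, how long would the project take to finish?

The binding path is AI→Balance = 5+9 = 14; finish at 14 weeks.
The longest path through Engine is only 9 weeks, so Engine has float 5.
No other chain overtakes it, so the finish is 14 weeks.

14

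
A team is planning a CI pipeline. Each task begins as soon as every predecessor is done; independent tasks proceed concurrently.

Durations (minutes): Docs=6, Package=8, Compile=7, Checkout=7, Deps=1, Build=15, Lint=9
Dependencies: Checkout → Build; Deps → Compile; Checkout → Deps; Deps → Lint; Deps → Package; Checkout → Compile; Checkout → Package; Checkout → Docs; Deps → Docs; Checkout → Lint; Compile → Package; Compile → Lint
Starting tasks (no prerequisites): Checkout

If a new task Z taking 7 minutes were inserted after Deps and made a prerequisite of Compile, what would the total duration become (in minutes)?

31

Originally the schedule takes 24 minutes.
With Z inserted, Compile now waits for max(Checkout, Deps, Z).
New critical path: Checkout→Deps→Z→Compile→Lint = 7+1+7+7+9 = 31 ⇒ 31 minutes.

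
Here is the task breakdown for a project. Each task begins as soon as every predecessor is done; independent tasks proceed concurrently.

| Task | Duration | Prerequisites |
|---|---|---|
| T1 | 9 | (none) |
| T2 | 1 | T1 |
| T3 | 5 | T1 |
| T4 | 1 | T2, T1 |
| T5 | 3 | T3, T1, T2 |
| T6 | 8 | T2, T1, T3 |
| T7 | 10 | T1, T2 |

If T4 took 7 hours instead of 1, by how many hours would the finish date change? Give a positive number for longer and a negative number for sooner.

As given, the longest chain is T1→T3→T6 = 9+5+8 = 22, so the finish is 22 hours.
The longest path through T4 is only 11 hours, so T4 has float 11.
That remains the longest chain; total 22 hours.
Change in finish: 22 − 22 = +0 hours.

0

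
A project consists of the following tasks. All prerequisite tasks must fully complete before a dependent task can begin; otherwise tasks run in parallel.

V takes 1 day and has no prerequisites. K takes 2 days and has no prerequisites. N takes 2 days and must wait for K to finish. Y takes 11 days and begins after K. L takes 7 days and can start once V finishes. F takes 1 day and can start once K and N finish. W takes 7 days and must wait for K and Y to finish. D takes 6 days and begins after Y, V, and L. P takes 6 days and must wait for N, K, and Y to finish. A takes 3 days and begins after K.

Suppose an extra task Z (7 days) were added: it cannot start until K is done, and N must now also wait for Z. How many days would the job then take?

20

Originally the job takes 20 days.
With Z inserted, N now waits for max(K, Z).
New critical path: K→Y→W = 2+11+7 = 20 ⇒ 20 days.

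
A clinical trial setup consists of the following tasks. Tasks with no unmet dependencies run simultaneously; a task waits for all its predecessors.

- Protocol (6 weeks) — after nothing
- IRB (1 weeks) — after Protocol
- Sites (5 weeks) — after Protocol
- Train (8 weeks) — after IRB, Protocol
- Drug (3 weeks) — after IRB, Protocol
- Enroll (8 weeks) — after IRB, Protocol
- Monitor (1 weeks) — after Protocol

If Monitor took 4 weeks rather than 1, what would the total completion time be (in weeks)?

15

Actual critical path: Protocol→IRB→Train = 6+1+8 = 15 ⇒ 15 weeks.
Monitor has 8 weeks of float (longest path through it is 7).
The critical path is still Protocol→IRB→Train; finish is now 15 weeks.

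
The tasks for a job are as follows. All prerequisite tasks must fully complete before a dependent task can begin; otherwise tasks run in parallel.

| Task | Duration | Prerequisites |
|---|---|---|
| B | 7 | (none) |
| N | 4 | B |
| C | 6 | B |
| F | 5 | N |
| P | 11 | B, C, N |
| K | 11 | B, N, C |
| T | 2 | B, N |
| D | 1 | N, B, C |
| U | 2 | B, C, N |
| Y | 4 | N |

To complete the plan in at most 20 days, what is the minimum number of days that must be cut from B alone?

4

Current finish: 24 days; target: 20.
B is on every critical path, so each day cut from B cuts the finish by one (this holds down to a finish of 18).
Need 24 − 20 = 4 days off B → B becomes 3 days, finish becomes 20.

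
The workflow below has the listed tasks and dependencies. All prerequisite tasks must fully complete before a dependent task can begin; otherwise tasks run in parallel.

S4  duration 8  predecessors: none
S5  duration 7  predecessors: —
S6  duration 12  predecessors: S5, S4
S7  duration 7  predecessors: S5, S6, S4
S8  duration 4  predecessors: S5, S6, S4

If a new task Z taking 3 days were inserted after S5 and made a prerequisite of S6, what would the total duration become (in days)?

Originally the job takes 27 days.
With Z inserted, S6 now waits for max(S5, S4, Z).
New critical path: S5→Z→S6→S7 = 7+3+12+7 = 29 ⇒ 29 days.

29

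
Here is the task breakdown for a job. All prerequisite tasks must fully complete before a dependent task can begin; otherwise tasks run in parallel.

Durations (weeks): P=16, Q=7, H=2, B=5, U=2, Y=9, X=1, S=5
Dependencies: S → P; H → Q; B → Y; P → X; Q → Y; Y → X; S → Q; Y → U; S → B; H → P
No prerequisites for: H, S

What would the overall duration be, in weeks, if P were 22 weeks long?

As given, the longest chain is S→Q→Y→U = 5+7+9+2 = 23, so the finish is 23 weeks.
The longest path through P is only 22 weeks, so P has float 1.
The binding chain switches to S→P→X = 5+22+1 = 28; finish 28 weeks.

28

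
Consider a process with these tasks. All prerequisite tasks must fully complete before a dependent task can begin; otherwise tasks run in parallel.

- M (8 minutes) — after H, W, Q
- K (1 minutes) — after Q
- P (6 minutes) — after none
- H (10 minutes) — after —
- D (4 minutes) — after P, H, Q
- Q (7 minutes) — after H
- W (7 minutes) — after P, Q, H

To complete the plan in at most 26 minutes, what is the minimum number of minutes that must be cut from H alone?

6

Current finish: 32 minutes; target: 26.
H is on every critical path, so each minute cut from H cuts the finish by one (this holds down to a finish of 23).
Need 32 − 26 = 6 minutes off H → H becomes 4 minutes, finish becomes 26.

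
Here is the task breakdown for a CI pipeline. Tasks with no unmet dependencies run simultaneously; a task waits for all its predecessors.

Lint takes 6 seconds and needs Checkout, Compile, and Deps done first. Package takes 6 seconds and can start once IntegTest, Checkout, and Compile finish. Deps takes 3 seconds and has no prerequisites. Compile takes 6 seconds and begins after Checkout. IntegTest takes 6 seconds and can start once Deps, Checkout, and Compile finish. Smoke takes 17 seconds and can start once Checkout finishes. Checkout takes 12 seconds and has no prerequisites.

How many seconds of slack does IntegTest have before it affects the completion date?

Checkout→Compile→IntegTest→Package = 12+6+6+6 = 30 sets the makespan at 30 seconds.
The longest chain containing IntegTest totals 30 seconds.
Float = 30 − 30 = 0.

0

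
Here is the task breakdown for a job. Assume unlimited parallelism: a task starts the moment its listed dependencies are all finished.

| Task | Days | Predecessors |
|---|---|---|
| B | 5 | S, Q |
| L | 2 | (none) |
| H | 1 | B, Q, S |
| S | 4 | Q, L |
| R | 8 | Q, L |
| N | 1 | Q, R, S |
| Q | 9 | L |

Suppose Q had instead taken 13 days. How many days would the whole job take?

25

As given, the longest chain is L→Q→S→B→H = 2+9+4+5+1 = 21, so the finish is 21 days.
Q is on the critical path; changing it to 13 makes that path 25 days.
No other chain overtakes it, so the finish is 25 days.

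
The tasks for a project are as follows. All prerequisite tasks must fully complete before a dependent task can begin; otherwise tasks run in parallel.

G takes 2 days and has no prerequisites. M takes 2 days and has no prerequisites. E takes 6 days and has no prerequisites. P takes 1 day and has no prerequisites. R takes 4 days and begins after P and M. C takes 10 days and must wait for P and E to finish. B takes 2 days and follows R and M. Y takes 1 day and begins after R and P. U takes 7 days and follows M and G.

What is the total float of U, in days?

7

E→C = 6+10 = 16 sets the makespan at 16 days.
The longest chain containing U totals 9 days.
Float = 16 − 9 = 7.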